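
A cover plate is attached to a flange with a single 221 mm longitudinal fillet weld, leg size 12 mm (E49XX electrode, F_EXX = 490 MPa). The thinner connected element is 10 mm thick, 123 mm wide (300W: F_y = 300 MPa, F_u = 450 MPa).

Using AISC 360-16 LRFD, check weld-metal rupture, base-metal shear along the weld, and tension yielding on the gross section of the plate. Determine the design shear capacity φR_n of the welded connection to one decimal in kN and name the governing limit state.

332.1 kN (gross-section yield governs)

Weld metal: throat = 0.707×12 = 8.484 mm, L = 221 mm. φR_n = 0.75 × 0.6 × 490 × 8.484 × 221 = 413.4 kN.
Base metal shear (10 mm plate): yield φR_n = 1.0×0.6×300×10×221 = 397.8 kN; rupture φR_n = 0.75×0.6×450×10×221 = 447.5 kN; take 397.8 kN (yield).
Tension yield (gross): A_g = 123×10 = 1230 mm². φR_n = 0.90 × 300 × 1230 = 332.1 kN.
Governing: min(413.4, 397.8, 332.1) = 332.1 kN → gross-section yield.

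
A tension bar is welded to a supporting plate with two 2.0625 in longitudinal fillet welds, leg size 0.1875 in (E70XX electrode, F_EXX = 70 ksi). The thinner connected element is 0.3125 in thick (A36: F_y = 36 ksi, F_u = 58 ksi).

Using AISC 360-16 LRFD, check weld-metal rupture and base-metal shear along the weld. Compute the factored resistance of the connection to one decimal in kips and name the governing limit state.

Weld metal: throat = 0.707×0.1875 = 0.13256 in, L = 2×2.0625 = 4.125 in. φR_n = 0.75 × 0.6 × 70 × 0.13256 × 4.125 = 17.2 kips.
Base metal shear (0.3125 in plate): yield φR_n = 1.0×0.6×36×0.3125×4.125 = 27.8 kips; rupture φR_n = 0.75×0.6×58×0.3125×4.125 = 33.6 kips; take 27.8 kips (yield).
Governing: min(17.2, 27.8) = 17.2 kips → weld metal.

17.2 kips (weld metal governs)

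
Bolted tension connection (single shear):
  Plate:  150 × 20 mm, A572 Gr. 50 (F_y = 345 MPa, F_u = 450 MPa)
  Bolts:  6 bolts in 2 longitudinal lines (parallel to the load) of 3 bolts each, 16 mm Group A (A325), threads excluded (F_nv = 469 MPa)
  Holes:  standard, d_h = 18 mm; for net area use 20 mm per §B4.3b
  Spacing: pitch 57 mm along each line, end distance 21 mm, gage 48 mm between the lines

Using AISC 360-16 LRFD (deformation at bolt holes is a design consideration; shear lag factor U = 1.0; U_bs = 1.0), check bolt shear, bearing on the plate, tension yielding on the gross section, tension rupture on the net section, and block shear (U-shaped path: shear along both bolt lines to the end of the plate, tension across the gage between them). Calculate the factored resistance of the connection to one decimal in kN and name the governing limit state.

Bolt shear: A_b = π(16)²/4 = 201.06 mm². φR_n = 0.75 × 469 × 201.06 × 6 × 1 = 424.3 kN.
Bearing (20 mm plate, F_u = 450 MPa): end bolts L_c = 21 − 18/2 = 12, R_n = min(1.2×12×20×450, 2.4×16×20×450) = 129.6 kN/bolt; interior L_c = 57 − 18 = 39, R_n = 345.6 kN/bolt. φR_n = 0.75 × (2×129.6 + 4×345.6) = 1231.2 kN.
Tension yield (gross): A_g = 150×20 = 3000 mm². φR_n = 0.90 × 345 × 3000 = 931.5 kN.
Tension rupture (net): A_n = (150 − 2×20)×20 = 2200 mm² (U = 1.0, A_e = A_n). φR_n = 0.75 × 450 × 2200 = 742.5 kN.
Block shear: shear path 2×[21+2×57] = 2×135 mm, A_gv = 5400, A_nv = 2×(135 − 2.5×20)×20 = 3400 mm²; tension across gage: (48 − 1×20)×20 = 560 mm². R_n = min(0.6×450×3400, 0.6×345×5400) + 1.0×450×560 = min(918, 1117.8) + 252 = 1170 kN. φR_n = 0.75 × 1170 = 877.5 kN.
Governing: min(424.3, 1231.2, 931.5, 742.5, 877.5) = 424.3 kN → bolt shear.

424.3 kN (bolt shear governs)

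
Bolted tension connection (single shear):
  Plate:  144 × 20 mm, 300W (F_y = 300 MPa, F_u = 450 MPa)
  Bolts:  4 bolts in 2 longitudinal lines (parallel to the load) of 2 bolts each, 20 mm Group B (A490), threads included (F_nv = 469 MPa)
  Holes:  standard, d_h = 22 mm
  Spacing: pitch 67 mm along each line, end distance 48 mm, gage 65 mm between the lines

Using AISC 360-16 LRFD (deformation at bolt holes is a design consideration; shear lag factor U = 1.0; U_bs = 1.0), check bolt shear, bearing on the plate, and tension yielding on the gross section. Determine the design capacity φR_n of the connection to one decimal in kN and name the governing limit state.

Bolt shear: A_b = π(20)²/4 = 314.16 mm². φR_n = 0.75 × 469 × 314.16 × 4 × 1 = 442.0 kN.
Bearing (20 mm plate, F_u = 450 MPa): end bolts L_c = 48 − 22/2 = 37, R_n = min(1.2×37×20×450, 2.4×20×20×450) = 399.6 kN/bolt; interior L_c = 67 − 22 = 45, R_n = 432 kN/bolt. φR_n = 0.75 × (2×399.6 + 2×432) = 1247.4 kN.
Tension yield (gross): A_g = 144×20 = 2880 mm². φR_n = 0.90 × 300 × 2880 = 777.6 kN.
Governing: min(442.0, 1247.4, 777.6) = 442.0 kN → bolt shear.

442.0 kN (bolt shear governs)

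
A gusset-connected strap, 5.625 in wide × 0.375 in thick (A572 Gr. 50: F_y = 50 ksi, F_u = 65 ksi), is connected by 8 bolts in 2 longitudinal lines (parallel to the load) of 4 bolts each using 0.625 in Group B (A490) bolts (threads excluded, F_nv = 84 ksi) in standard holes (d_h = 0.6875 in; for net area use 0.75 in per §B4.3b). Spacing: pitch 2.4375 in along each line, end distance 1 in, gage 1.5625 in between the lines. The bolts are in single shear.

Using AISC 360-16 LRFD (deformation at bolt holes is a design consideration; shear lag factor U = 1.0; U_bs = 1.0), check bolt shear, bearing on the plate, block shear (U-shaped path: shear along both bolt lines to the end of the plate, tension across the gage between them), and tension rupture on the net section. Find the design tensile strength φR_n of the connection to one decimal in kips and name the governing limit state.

75.4 kips (net-section rupture governs)

Bolt shear: A_b = π(0.625)²/4 = 0.3068 in². φR_n = 0.75 × 84 × 0.3068 × 8 × 1 = 154.6 kips.
Bearing (0.375 in plate, F_u = 65 ksi): end bolts L_c = 1 − 0.6875/2 = 0.65625, R_n = min(1.2×0.65625×0.375×65, 2.4×0.625×0.375×65) = 19.195 kips/bolt; interior L_c = 2.4375 − 0.6875 = 1.75, R_n = 36.563 kips/bolt. φR_n = 0.75 × (2×19.195 + 6×36.563) = 193.3 kips.
Block shear: shear path 2×[1+3×2.4375] = 2×8.3125 in, A_gv = 6.2344, A_nv = 2×(8.3125 − 3.5×0.75)×0.375 = 4.2656 in²; tension across gage: (1.5625 − 1×0.75)×0.375 = 0.30469 in². R_n = min(0.6×65×4.2656, 0.6×50×6.2344) + 1.0×65×0.30469 = min(166.36, 187.03) + 19.805 = 186.17 kips. φR_n = 0.75 × 186.17 = 139.6 kips.
Tension rupture (net): A_n = (5.625 − 2×0.75)×0.375 = 1.5469 in² (U = 1.0, A_e = A_n). φR_n = 0.75 × 65 × 1.5469 = 75.4 kips.
Governing: min(154.6, 193.3, 139.6, 75.4) = 75.4 kips → net-section rupture.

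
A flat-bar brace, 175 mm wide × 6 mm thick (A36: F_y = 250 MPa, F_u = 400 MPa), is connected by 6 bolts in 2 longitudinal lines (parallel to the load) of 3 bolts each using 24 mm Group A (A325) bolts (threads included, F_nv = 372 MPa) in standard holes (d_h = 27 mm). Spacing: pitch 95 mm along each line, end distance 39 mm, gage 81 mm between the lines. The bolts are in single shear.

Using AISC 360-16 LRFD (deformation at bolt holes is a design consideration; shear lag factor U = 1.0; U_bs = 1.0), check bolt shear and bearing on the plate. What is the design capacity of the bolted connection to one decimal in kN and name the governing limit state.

524.9 kN (bearing governs)

Bolt shear: A_b = π(24)²/4 = 452.39 mm². φR_n = 0.75 × 372 × 452.39 × 6 × 1 = 757.3 kN.
Bearing (6 mm plate, F_u = 400 MPa): end bolts L_c = 39 − 27/2 = 25.5, R_n = min(1.2×25.5×6×400, 2.4×24×6×400) = 73.44 kN/bolt; interior L_c = 95 − 27 = 68, R_n = 138.24 kN/bolt. φR_n = 0.75 × (2×73.44 + 4×138.24) = 524.9 kN.
Governing: min(757.3, 524.9) = 524.9 kN → bearing.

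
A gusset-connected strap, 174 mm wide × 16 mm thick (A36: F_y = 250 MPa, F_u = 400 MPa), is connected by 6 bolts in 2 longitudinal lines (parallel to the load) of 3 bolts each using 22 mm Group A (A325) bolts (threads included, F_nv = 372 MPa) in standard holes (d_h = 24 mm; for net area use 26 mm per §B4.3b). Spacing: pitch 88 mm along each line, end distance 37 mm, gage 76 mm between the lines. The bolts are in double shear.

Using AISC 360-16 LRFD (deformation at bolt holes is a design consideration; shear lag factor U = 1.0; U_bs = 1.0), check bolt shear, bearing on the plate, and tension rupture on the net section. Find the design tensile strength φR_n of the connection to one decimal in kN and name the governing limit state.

Bolt shear: A_b = π(22)²/4 = 380.13 mm². φR_n = 0.75 × 372 × 380.13 × 6 × 2 = 1272.7 kN.
Bearing (16 mm plate, F_u = 400 MPa): end bolts L_c = 37 − 24/2 = 25, R_n = min(1.2×25×16×400, 2.4×22×16×400) = 192 kN/bolt; interior L_c = 88 − 24 = 64, R_n = 337.92 kN/bolt. φR_n = 0.75 × (2×192 + 4×337.92) = 1301.8 kN.
Tension rupture (net): A_n = (174 − 2×26)×16 = 1952 mm² (U = 1.0, A_e = A_n). φR_n = 0.75 × 400 × 1952 = 585.6 kN.
Governing: min(1272.7, 1301.8, 585.6) = 585.6 kN → net-section rupture.

585.6 kN (net-section rupture governs)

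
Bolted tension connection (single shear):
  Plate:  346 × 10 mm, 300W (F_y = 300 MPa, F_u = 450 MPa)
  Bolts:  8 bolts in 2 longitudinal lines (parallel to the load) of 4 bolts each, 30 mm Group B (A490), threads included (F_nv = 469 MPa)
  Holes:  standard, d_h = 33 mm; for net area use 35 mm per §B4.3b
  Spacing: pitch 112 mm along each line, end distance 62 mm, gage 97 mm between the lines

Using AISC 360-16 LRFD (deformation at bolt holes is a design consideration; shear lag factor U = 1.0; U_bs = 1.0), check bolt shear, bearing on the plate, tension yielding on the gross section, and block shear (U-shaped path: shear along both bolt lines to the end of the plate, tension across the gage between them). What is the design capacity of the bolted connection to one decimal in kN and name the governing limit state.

934.2 kN (gross-section yield governs)

Bolt shear: A_b = π(30)²/4 = 706.86 mm². φR_n = 0.75 × 469 × 706.86 × 8 × 1 = 1989.1 kN.
Bearing (10 mm plate, F_u = 450 MPa): end bolts L_c = 62 − 33/2 = 45.5, R_n = min(1.2×45.5×10×450, 2.4×30×10×450) = 245.7 kN/bolt; interior L_c = 112 − 33 = 79, R_n = 324 kN/bolt. φR_n = 0.75 × (2×245.7 + 6×324) = 1826.6 kN.
Tension yield (gross): A_g = 346×10 = 3460 mm². φR_n = 0.90 × 300 × 3460 = 934.2 kN.
Block shear: shear path 2×[62+3×112] = 2×398 mm, A_gv = 7960, A_nv = 2×(398 − 3.5×35)×10 = 5510 mm²; tension across gage: (97 − 1×35)×10 = 620 mm². R_n = min(0.6×450×5510, 0.6×300×7960) + 1.0×450×620 = min(1487.7, 1432.8) + 279 = 1711.8 kN. φR_n = 0.75 × 1711.8 = 1283.9 kN.
Governing: min(1989.1, 1826.6, 934.2, 1283.9) = 934.2 kN → gross-section yield.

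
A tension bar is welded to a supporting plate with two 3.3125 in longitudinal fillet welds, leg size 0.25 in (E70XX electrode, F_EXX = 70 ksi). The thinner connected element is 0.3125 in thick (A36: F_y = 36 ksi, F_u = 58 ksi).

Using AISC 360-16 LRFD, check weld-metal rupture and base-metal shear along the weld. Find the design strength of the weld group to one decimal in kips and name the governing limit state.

Weld metal: throat = 0.707×0.25 = 0.17675 in, L = 2×3.3125 = 6.625 in. φR_n = 0.75 × 0.6 × 70 × 0.17675 × 6.625 = 36.9 kips.
Base metal shear (0.3125 in plate): yield φR_n = 1.0×0.6×36×0.3125×6.625 = 44.7 kips; rupture φR_n = 0.75×0.6×58×0.3125×6.625 = 54.0 kips; take 44.7 kips (yield).
Governing: min(36.9, 44.7) = 36.9 kips → weld metal.

36.9 kips (weld metal governs)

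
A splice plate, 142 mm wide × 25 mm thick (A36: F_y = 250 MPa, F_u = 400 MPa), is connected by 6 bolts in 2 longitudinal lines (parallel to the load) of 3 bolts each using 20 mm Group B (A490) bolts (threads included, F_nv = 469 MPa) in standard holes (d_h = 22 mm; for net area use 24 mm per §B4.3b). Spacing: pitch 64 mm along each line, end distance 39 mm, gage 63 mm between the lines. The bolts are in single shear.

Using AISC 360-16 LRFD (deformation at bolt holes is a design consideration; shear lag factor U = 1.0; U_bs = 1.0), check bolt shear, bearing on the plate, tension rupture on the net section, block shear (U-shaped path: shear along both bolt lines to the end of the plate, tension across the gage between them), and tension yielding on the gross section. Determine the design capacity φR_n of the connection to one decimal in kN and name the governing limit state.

663.0 kN (bolt shear governs)

Bolt shear: A_b = π(20)²/4 = 314.16 mm². φR_n = 0.75 × 469 × 314.16 × 6 × 1 = 663.0 kN.
Bearing (25 mm plate, F_u = 400 MPa): end bolts L_c = 39 − 22/2 = 28, R_n = min(1.2×28×25×400, 2.4×20×25×400) = 336 kN/bolt; interior L_c = 64 − 22 = 42, R_n = 480 kN/bolt. φR_n = 0.75 × (2×336 + 4×480) = 1944.0 kN.
Tension rupture (net): A_n = (142 − 2×24)×25 = 2350 mm² (U = 1.0, A_e = A_n). φR_n = 0.75 × 400 × 2350 = 705.0 kN.
Block shear: shear path 2×[39+2×64] = 2×167 mm, A_gv = 8350, A_nv = 2×(167 − 2.5×24)×25 = 5350 mm²; tension across gage: (63 − 1×24)×25 = 975 mm². R_n = min(0.6×400×5350, 0.6×250×8350) + 1.0×400×975 = min(1284, 1252.5) + 390 = 1642.5 kN. φR_n = 0.75 × 1642.5 = 1231.9 kN.
Tension yield (gross): A_g = 142×25 = 3550 mm². φR_n = 0.90 × 250 × 3550 = 798.8 kN.
Governing: min(663.0, 1944.0, 705.0, 1231.9, 798.8) = 663.0 kN → bolt shear.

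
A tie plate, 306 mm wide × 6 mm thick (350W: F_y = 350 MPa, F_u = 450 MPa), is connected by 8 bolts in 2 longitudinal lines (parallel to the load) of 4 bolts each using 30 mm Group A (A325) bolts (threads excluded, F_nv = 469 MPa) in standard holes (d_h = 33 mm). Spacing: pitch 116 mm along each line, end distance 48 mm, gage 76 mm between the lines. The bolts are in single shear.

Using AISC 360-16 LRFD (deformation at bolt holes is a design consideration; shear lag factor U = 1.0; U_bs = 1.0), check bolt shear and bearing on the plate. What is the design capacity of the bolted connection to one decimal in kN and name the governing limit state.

1027.9 kN (bearing governs)

Bolt shear: A_b = π(30)²/4 = 706.86 mm². φR_n = 0.75 × 469 × 706.86 × 8 × 1 = 1989.1 kN.
Bearing (6 mm plate, F_u = 450 MPa): end bolts L_c = 48 − 33/2 = 31.5, R_n = min(1.2×31.5×6×450, 2.4×30×6×450) = 102.06 kN/bolt; interior L_c = 116 − 33 = 83, R_n = 194.4 kN/bolt. φR_n = 0.75 × (2×102.06 + 6×194.4) = 1027.9 kN.
Governing: min(1989.1, 1027.9) = 1027.9 kN → bearing.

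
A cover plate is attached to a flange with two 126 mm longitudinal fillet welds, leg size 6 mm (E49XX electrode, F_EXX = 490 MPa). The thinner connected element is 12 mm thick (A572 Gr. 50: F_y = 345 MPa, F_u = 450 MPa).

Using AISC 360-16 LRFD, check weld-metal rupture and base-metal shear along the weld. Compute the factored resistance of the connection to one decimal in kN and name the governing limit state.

235.7 kN (weld metal governs)

Weld metal: throat = 0.707×6 = 4.242 mm, L = 2×126 = 252 mm. φR_n = 0.75 × 0.6 × 490 × 4.242 × 252 = 235.7 kN.
Base metal shear (12 mm plate): yield φR_n = 1.0×0.6×345×12×252 = 626.0 kN; rupture φR_n = 0.75×0.6×450×12×252 = 612.4 kN; take 612.4 kN (rupture).
Governing: min(235.7, 612.4) = 235.7 kN → weld metal.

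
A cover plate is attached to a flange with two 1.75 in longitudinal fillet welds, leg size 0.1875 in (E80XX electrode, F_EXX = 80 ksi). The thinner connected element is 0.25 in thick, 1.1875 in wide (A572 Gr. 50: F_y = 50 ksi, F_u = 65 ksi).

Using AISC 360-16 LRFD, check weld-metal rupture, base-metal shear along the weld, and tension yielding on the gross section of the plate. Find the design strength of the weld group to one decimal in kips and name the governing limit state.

13.4 kips (gross-section yield governs)

Weld metal: throat = 0.707×0.1875 = 0.13256 in, L = 2×1.75 = 3.5 in. φR_n = 0.75 × 0.6 × 80 × 0.13256 × 3.5 = 16.7 kips.
Base metal shear (0.25 in plate): yield φR_n = 1.0×0.6×50×0.25×3.5 = 26.3 kips; rupture φR_n = 0.75×0.6×65×0.25×3.5 = 25.6 kips; take 25.6 kips (rupture).
Tension yield (gross): A_g = 1.1875×0.25 = 0.29688 in². φR_n = 0.90 × 50 × 0.29688 = 13.4 kips.
Governing: min(16.7, 25.6, 13.4) = 13.4 kips → gross-section yield.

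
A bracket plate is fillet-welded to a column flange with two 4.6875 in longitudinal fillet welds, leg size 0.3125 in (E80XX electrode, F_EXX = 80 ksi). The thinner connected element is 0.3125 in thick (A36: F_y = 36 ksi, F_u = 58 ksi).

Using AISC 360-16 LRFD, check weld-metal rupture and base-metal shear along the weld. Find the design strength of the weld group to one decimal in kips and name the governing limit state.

63.3 kips (base-metal shear governs)

Weld metal: throat = 0.707×0.3125 = 0.22094 in, L = 2×4.6875 = 9.375 in. φR_n = 0.75 × 0.6 × 80 × 0.22094 × 9.375 = 74.6 kips.
Base metal shear (0.3125 in plate): yield φR_n = 1.0×0.6×36×0.3125×9.375 = 63.3 kips; rupture φR_n = 0.75×0.6×58×0.3125×9.375 = 76.5 kips; take 63.3 kips (yield).
Governing: min(74.6, 63.3) = 63.3 kips → base-metal shear.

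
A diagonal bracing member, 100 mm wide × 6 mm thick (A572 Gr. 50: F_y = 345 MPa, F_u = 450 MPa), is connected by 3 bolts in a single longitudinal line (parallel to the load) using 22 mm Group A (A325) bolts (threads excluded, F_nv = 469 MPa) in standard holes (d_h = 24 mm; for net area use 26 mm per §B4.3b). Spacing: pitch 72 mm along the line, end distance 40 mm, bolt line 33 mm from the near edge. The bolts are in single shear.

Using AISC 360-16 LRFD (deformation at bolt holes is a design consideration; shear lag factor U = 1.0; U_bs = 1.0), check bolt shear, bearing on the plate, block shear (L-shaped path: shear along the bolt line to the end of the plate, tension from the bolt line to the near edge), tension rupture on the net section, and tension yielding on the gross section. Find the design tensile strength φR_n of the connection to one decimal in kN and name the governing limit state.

149.9 kN (net-section rupture governs)

Bolt shear: A_b = π(22)²/4 = 380.13 mm². φR_n = 0.75 × 469 × 380.13 × 3 × 1 = 401.1 kN.
Bearing (6 mm plate, F_u = 450 MPa): end bolts L_c = 40 − 24/2 = 28, R_n = min(1.2×28×6×450, 2.4×22×6×450) = 90.72 kN/bolt; interior L_c = 72 − 24 = 48, R_n = 142.56 kN/bolt. φR_n = 0.75 × (1×90.72 + 2×142.56) = 281.9 kN.
Block shear: shear path 1×[40+2×72] = 1×184 mm, A_gv = 1104, A_nv = 1×(184 − 2.5×26)×6 = 714 mm²; tension to near edge: (33 − 0.5×26)×6 = 120 mm². R_n = min(0.6×450×714, 0.6×345×1104) + 1.0×450×120 = min(192.78, 228.53) + 54 = 246.78 kN. φR_n = 0.75 × 246.78 = 185.1 kN.
Tension rupture (net): A_n = (100 − 1×26)×6 = 444 mm² (U = 1.0, A_e = A_n). φR_n = 0.75 × 450 × 444 = 149.9 kN.
Tension yield (gross): A_g = 100×6 = 600 mm². φR_n = 0.90 × 345 × 600 = 186.3 kN.
Governing: min(401.1, 281.9, 185.1, 149.9, 186.3) = 149.9 kN → net-section rupture.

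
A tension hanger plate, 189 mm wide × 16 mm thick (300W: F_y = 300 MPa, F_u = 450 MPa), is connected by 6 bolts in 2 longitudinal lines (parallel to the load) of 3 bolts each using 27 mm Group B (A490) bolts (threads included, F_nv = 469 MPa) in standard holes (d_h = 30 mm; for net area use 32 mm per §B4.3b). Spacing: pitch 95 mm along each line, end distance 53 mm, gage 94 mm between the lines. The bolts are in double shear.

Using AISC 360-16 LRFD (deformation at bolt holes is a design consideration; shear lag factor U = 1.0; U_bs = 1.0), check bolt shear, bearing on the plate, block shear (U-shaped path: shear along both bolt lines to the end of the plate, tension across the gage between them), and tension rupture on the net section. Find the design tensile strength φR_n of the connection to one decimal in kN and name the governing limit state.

675.0 kN (net-section rupture governs)

Bolt shear: A_b = π(27)²/4 = 572.56 mm². φR_n = 0.75 × 469 × 572.56 × 6 × 2 = 2416.8 kN.
Bearing (16 mm plate, F_u = 450 MPa): end bolts L_c = 53 − 30/2 = 38, R_n = min(1.2×38×16×450, 2.4×27×16×450) = 328.32 kN/bolt; interior L_c = 95 − 30 = 65, R_n = 466.56 kN/bolt. φR_n = 0.75 × (2×328.32 + 4×466.56) = 1892.2 kN.
Block shear: shear path 2×[53+2×95] = 2×243 mm, A_gv = 7776, A_nv = 2×(243 − 2.5×32)×16 = 5216 mm²; tension across gage: (94 − 1×32)×16 = 992 mm². R_n = min(0.6×450×5216, 0.6×300×7776) + 1.0×450×992 = min(1408.3, 1399.7) + 446.4 = 1846.1 kN. φR_n = 0.75 × 1846.1 = 1384.6 kN.
Tension rupture (net): A_n = (189 − 2×32)×16 = 2000 mm² (U = 1.0, A_e = A_n). φR_n = 0.75 × 450 × 2000 = 675.0 kN.
Governing: min(2416.8, 1892.2, 1384.6, 675.0) = 675.0 kN → net-section rupture.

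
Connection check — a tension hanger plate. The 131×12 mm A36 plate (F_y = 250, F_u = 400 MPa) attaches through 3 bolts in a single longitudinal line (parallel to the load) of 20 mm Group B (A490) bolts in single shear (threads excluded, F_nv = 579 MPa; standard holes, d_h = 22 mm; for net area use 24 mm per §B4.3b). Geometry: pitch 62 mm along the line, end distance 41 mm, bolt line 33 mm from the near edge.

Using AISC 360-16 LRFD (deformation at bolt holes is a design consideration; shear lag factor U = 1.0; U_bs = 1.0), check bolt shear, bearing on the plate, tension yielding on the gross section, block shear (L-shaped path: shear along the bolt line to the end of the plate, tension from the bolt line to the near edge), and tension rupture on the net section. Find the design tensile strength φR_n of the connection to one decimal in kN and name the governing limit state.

Bolt shear: A_b = π(20)²/4 = 314.16 mm². φR_n = 0.75 × 579 × 314.16 × 3 × 1 = 409.3 kN.
Bearing (12 mm plate, F_u = 400 MPa): end bolts L_c = 41 − 22/2 = 30, R_n = min(1.2×30×12×400, 2.4×20×12×400) = 172.8 kN/bolt; interior L_c = 62 − 22 = 40, R_n = 230.4 kN/bolt. φR_n = 0.75 × (1×172.8 + 2×230.4) = 475.2 kN.
Tension yield (gross): A_g = 131×12 = 1572 mm². φR_n = 0.90 × 250 × 1572 = 353.7 kN.
Block shear: shear path 1×[41+2×62] = 1×165 mm, A_gv = 1980, A_nv = 1×(165 − 2.5×24)×12 = 1260 mm²; tension to near edge: (33 − 0.5×24)×12 = 252 mm². R_n = min(0.6×400×1260, 0.6×250×1980) + 1.0×400×252 = min(302.4, 297) + 100.8 = 397.8 kN. φR_n = 0.75 × 397.8 = 298.4 kN.
Tension rupture (net): A_n = (131 − 1×24)×12 = 1284 mm² (U = 1.0, A_e = A_n). φR_n = 0.75 × 400 × 1284 = 385.2 kN.
Governing: min(409.3, 475.2, 353.7, 298.4, 385.2) = 298.4 kN → block shear.

298.4 kN (block shear governs)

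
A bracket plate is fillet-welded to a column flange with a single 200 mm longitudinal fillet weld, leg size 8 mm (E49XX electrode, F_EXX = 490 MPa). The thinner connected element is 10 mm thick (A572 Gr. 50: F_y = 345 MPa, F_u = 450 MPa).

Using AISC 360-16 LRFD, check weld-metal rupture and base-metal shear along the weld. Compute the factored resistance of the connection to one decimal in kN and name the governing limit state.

Weld metal: throat = 0.707×8 = 5.656 mm, L = 200 mm. φR_n = 0.75 × 0.6 × 490 × 5.656 × 200 = 249.4 kN.
Base metal shear (10 mm plate): yield φR_n = 1.0×0.6×345×10×200 = 414.0 kN; rupture φR_n = 0.75×0.6×450×10×200 = 405.0 kN; take 405.0 kN (rupture).
Governing: min(249.4, 405.0) = 249.4 kN → weld metal.

249.4 kN (weld metal governs)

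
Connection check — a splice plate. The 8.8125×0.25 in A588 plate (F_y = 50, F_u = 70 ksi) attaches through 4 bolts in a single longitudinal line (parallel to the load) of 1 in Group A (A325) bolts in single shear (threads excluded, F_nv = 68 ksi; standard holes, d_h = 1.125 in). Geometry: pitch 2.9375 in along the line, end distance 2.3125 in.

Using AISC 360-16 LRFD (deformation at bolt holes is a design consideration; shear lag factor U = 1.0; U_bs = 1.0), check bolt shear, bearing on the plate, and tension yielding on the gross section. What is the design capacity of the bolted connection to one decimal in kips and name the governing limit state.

Bolt shear: A_b = π(1)²/4 = 0.7854 in². φR_n = 0.75 × 68 × 0.7854 × 4 × 1 = 160.2 kips.
Bearing (0.25 in plate, F_u = 70 ksi): end bolts L_c = 2.3125 − 1.125/2 = 1.75, R_n = min(1.2×1.75×0.25×70, 2.4×1×0.25×70) = 36.75 kips/bolt; interior L_c = 2.9375 − 1.125 = 1.8125, R_n = 38.063 kips/bolt. φR_n = 0.75 × (1×36.75 + 3×38.063) = 113.2 kips.
Tension yield (gross): A_g = 8.8125×0.25 = 2.2031 in². φR_n = 0.90 × 50 × 2.2031 = 99.1 kips.
Governing: min(160.2, 113.2, 99.1) = 99.1 kips → gross-section yield.

99.1 kips (gross-section yield governs)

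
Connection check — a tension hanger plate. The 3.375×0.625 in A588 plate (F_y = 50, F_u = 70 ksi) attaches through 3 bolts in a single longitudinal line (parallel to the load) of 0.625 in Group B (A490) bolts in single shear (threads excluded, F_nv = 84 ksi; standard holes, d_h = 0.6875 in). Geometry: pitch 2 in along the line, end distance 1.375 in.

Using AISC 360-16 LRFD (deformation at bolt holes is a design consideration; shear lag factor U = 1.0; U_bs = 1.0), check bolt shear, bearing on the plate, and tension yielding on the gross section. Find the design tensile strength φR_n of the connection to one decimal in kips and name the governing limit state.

Bolt shear: A_b = π(0.625)²/4 = 0.3068 in². φR_n = 0.75 × 84 × 0.3068 × 3 × 1 = 58.0 kips.
Bearing (0.625 in plate, F_u = 70 ksi): end bolts L_c = 1.375 − 0.6875/2 = 1.03125, R_n = min(1.2×1.03125×0.625×70, 2.4×0.625×0.625×70) = 54.141 kips/bolt; interior L_c = 2 − 0.6875 = 1.3125, R_n = 65.625 kips/bolt. φR_n = 0.75 × (1×54.141 + 2×65.625) = 139.0 kips.
Tension yield (gross): A_g = 3.375×0.625 = 2.1094 in². φR_n = 0.90 × 50 × 2.1094 = 94.9 kips.
Governing: min(58.0, 139.0, 94.9) = 58.0 kips → bolt shear.

58.0 kips (bolt shear governs)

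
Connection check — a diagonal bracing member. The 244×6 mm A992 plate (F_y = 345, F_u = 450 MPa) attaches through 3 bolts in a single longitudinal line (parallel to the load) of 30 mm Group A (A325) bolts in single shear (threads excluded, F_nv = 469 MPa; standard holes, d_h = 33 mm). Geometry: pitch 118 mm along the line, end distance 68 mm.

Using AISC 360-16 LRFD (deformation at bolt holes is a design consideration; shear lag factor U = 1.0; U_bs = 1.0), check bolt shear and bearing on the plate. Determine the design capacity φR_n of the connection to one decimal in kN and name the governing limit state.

416.7 kN (bearing governs)

Bolt shear: A_b = π(30)²/4 = 706.86 mm². φR_n = 0.75 × 469 × 706.86 × 3 × 1 = 745.9 kN.
Bearing (6 mm plate, F_u = 450 MPa): end bolts L_c = 68 − 33/2 = 51.5, R_n = min(1.2×51.5×6×450, 2.4×30×6×450) = 166.86 kN/bolt; interior L_c = 118 − 33 = 85, R_n = 194.4 kN/bolt. φR_n = 0.75 × (1×166.86 + 2×194.4) = 416.7 kN.
Governing: min(745.9, 416.7) = 416.7 kN → bearing.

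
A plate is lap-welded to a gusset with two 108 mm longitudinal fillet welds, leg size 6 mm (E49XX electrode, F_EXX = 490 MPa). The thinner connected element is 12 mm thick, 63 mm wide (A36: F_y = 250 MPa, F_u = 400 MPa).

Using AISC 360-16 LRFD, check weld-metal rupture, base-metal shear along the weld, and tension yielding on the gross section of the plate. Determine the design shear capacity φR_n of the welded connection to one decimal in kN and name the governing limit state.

Weld metal: throat = 0.707×6 = 4.242 mm, L = 2×108 = 216 mm. φR_n = 0.75 × 0.6 × 490 × 4.242 × 216 = 202.0 kN.
Base metal shear (12 mm plate): yield φR_n = 1.0×0.6×250×12×216 = 388.8 kN; rupture φR_n = 0.75×0.6×400×12×216 = 466.6 kN; take 388.8 kN (yield).
Tension yield (gross): A_g = 63×12 = 756 mm². φR_n = 0.90 × 250 × 756 = 170.1 kN.
Governing: min(202.0, 388.8, 170.1) = 170.1 kN → gross-section yield.

170.1 kN (gross-section yield governs)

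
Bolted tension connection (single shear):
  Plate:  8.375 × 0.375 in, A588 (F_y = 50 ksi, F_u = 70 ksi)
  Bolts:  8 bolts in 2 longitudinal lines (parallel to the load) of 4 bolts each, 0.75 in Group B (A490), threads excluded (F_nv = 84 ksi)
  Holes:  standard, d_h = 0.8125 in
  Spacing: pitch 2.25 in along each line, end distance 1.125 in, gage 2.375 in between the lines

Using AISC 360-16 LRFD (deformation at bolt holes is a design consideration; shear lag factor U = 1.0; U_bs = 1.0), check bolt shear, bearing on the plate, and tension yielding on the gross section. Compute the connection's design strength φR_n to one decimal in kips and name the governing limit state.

141.3 kips (gross-section yield governs)

Bolt shear: A_b = π(0.75)²/4 = 0.44179 in². φR_n = 0.75 × 84 × 0.44179 × 8 × 1 = 222.7 kips.
Bearing (0.375 in plate, F_u = 70 ksi): end bolts L_c = 1.125 − 0.8125/2 = 0.71875, R_n = min(1.2×0.71875×0.375×70, 2.4×0.75×0.375×70) = 22.641 kips/bolt; interior L_c = 2.25 − 0.8125 = 1.4375, R_n = 45.281 kips/bolt. φR_n = 0.75 × (2×22.641 + 6×45.281) = 237.7 kips.
Tension yield (gross): A_g = 8.375×0.375 = 3.1406 in². φR_n = 0.90 × 50 × 3.1406 = 141.3 kips.
Governing: min(222.7, 237.7, 141.3) = 141.3 kips → gross-section yield.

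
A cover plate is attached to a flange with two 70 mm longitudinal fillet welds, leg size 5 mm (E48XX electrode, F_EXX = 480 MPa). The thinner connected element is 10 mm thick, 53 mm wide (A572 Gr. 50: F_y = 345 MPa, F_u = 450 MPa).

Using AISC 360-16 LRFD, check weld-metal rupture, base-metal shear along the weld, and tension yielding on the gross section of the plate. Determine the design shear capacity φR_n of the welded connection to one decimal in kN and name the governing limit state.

Weld metal: throat = 0.707×5 = 3.535 mm, L = 2×70 = 140 mm. φR_n = 0.75 × 0.6 × 480 × 3.535 × 140 = 106.9 kN.
Base metal shear (10 mm plate): yield φR_n = 1.0×0.6×345×10×140 = 289.8 kN; rupture φR_n = 0.75×0.6×450×10×140 = 283.5 kN; take 283.5 kN (rupture).
Tension yield (gross): A_g = 53×10 = 530 mm². φR_n = 0.90 × 345 × 530 = 164.6 kN.
Governing: min(106.9, 283.5, 164.6) = 106.9 kN → weld metal.

106.9 kN (weld metal governs)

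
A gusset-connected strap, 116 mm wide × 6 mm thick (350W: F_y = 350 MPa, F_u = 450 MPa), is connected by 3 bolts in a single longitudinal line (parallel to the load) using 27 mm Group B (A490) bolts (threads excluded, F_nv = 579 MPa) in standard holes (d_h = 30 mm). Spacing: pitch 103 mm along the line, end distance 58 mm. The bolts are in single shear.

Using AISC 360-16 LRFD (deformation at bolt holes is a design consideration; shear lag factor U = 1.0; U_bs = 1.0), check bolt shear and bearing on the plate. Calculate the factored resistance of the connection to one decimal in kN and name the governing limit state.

Bolt shear: A_b = π(27)²/4 = 572.56 mm². φR_n = 0.75 × 579 × 572.56 × 3 × 1 = 745.9 kN.
Bearing (6 mm plate, F_u = 450 MPa): end bolts L_c = 58 − 30/2 = 43, R_n = min(1.2×43×6×450, 2.4×27×6×450) = 139.32 kN/bolt; interior L_c = 103 − 30 = 73, R_n = 174.96 kN/bolt. φR_n = 0.75 × (1×139.32 + 2×174.96) = 366.9 kN.
Governing: min(745.9, 366.9) = 366.9 kN → bearing.

366.9 kN (bearing governs)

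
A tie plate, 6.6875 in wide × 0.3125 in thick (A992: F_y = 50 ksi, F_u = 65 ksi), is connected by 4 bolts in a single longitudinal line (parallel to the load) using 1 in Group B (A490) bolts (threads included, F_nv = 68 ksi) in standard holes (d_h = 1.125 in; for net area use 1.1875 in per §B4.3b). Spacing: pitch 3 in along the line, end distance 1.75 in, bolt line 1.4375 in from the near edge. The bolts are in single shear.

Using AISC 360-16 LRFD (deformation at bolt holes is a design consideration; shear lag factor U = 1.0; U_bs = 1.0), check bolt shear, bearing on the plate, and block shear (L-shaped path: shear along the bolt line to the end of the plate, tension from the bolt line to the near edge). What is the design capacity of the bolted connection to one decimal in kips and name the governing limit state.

Bolt shear: A_b = π(1)²/4 = 0.7854 in². φR_n = 0.75 × 68 × 0.7854 × 4 × 1 = 160.2 kips.
Bearing (0.3125 in plate, F_u = 65 ksi): end bolts L_c = 1.75 − 1.125/2 = 1.1875, R_n = min(1.2×1.1875×0.3125×65, 2.4×1×0.3125×65) = 28.945 kips/bolt; interior L_c = 3 − 1.125 = 1.875, R_n = 45.703 kips/bolt. φR_n = 0.75 × (1×28.945 + 3×45.703) = 124.5 kips.
Block shear: shear path 1×[1.75+3×3] = 1×10.75 in, A_gv = 3.3594, A_nv = 1×(10.75 − 3.5×1.1875)×0.3125 = 2.0605 in²; tension to near edge: (1.4375 − 0.5×1.1875)×0.3125 = 0.26367 in². R_n = min(0.6×65×2.0605, 0.6×50×3.3594) + 1.0×65×0.26367 = min(80.36, 100.78) + 17.139 = 97.499 kips. φR_n = 0.75 × 97.499 = 73.1 kips.
Governing: min(160.2, 124.5, 73.1) = 73.1 kips → block shear.

73.1 kips (block shear governs)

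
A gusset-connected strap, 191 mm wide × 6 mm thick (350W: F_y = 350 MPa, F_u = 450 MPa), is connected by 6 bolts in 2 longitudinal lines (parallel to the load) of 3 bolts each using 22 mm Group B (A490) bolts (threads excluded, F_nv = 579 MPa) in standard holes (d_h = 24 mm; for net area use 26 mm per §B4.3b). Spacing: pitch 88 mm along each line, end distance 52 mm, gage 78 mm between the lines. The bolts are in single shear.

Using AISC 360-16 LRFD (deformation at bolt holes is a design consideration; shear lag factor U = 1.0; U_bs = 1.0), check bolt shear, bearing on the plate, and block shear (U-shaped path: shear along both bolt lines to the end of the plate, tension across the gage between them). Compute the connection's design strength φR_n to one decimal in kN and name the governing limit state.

Bolt shear: A_b = π(22)²/4 = 380.13 mm². φR_n = 0.75 × 579 × 380.13 × 6 × 1 = 990.4 kN.
Bearing (6 mm plate, F_u = 450 MPa): end bolts L_c = 52 − 24/2 = 40, R_n = min(1.2×40×6×450, 2.4×22×6×450) = 129.6 kN/bolt; interior L_c = 88 − 24 = 64, R_n = 142.56 kN/bolt. φR_n = 0.75 × (2×129.6 + 4×142.56) = 622.1 kN.
Block shear: shear path 2×[52+2×88] = 2×228 mm, A_gv = 2736, A_nv = 2×(228 − 2.5×26)×6 = 1956 mm²; tension across gage: (78 − 1×26)×6 = 312 mm². R_n = min(0.6×450×1956, 0.6×350×2736) + 1.0×450×312 = min(528.12, 574.56) + 140.4 = 668.52 kN. φR_n = 0.75 × 668.52 = 501.4 kN.
Governing: min(990.4, 622.1, 501.4) = 501.4 kN → block shear.

501.4 kN (block shear governs)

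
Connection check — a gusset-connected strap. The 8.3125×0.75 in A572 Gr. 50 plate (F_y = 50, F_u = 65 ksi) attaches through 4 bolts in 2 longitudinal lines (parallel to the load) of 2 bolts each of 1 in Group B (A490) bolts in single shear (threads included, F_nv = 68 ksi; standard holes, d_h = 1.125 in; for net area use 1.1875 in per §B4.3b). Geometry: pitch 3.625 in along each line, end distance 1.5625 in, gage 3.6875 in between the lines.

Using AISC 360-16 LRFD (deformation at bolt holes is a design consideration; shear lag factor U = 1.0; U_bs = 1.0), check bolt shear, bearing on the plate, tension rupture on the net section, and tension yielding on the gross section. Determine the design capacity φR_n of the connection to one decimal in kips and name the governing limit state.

Bolt shear: A_b = π(1)²/4 = 0.7854 in². φR_n = 0.75 × 68 × 0.7854 × 4 × 1 = 160.2 kips.
Bearing (0.75 in plate, F_u = 65 ksi): end bolts L_c = 1.5625 − 1.125/2 = 1, R_n = min(1.2×1×0.75×65, 2.4×1×0.75×65) = 58.5 kips/bolt; interior L_c = 3.625 − 1.125 = 2.5, R_n = 117 kips/bolt. φR_n = 0.75 × (2×58.5 + 2×117) = 263.3 kips.
Tension rupture (net): A_n = (8.3125 − 2×1.1875)×0.75 = 4.4531 in² (U = 1.0, A_e = A_n). φR_n = 0.75 × 65 × 4.4531 = 217.1 kips.
Tension yield (gross): A_g = 8.3125×0.75 = 6.2344 in². φR_n = 0.90 × 50 × 6.2344 = 280.5 kips.
Governing: min(160.2, 263.3, 217.1, 280.5) = 160.2 kips → bolt shear.

160.2 kips (bolt shear governs)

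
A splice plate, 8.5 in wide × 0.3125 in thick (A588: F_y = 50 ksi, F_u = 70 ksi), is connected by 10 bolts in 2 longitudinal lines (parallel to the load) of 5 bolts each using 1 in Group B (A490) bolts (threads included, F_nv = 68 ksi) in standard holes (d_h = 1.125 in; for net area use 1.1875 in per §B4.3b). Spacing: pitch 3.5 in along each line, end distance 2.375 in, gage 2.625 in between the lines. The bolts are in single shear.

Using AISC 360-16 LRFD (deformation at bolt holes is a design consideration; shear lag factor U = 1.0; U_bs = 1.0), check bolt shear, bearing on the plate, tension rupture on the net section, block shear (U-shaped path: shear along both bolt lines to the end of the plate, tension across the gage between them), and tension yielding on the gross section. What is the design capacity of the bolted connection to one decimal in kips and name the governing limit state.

Bolt shear: A_b = π(1)²/4 = 0.7854 in². φR_n = 0.75 × 68 × 0.7854 × 10 × 1 = 400.6 kips.
Bearing (0.3125 in plate, F_u = 70 ksi): end bolts L_c = 2.375 − 1.125/2 = 1.8125, R_n = min(1.2×1.8125×0.3125×70, 2.4×1×0.3125×70) = 47.578 kips/bolt; interior L_c = 3.5 − 1.125 = 2.375, R_n = 52.5 kips/bolt. φR_n = 0.75 × (2×47.578 + 8×52.5) = 386.4 kips.
Tension rupture (net): A_n = (8.5 − 2×1.1875)×0.3125 = 1.9141 in² (U = 1.0, A_e = A_n). φR_n = 0.75 × 70 × 1.9141 = 100.5 kips.
Block shear: shear path 2×[2.375+4×3.5] = 2×16.375 in, A_gv = 10.234, A_nv = 2×(16.375 − 4.5×1.1875)×0.3125 = 6.8945 in²; tension across gage: (2.625 − 1×1.1875)×0.3125 = 0.44922 in². R_n = min(0.6×70×6.8945, 0.6×50×10.234) + 1.0×70×0.44922 = min(289.57, 307.02) + 31.445 = 321.02 kips. φR_n = 0.75 × 321.02 = 240.8 kips.
Tension yield (gross): A_g = 8.5×0.3125 = 2.6563 in². φR_n = 0.90 × 50 × 2.6563 = 119.5 kips.
Governing: min(400.6, 386.4, 100.5, 240.8, 119.5) = 100.5 kips → net-section rupture.

100.5 kips (net-section rupture governs)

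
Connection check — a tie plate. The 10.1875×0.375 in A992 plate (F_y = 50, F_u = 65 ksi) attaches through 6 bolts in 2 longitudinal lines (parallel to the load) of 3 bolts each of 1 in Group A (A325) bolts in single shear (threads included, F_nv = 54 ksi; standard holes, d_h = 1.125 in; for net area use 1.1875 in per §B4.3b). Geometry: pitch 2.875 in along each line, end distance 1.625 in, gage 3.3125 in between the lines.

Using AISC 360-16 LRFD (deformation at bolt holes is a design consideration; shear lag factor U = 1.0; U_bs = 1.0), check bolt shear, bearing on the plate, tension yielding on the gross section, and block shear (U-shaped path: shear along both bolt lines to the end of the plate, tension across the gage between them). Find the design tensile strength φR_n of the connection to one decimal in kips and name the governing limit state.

Bolt shear: A_b = π(1)²/4 = 0.7854 in². φR_n = 0.75 × 54 × 0.7854 × 6 × 1 = 190.9 kips.
Bearing (0.375 in plate, F_u = 65 ksi): end bolts L_c = 1.625 − 1.125/2 = 1.0625, R_n = min(1.2×1.0625×0.375×65, 2.4×1×0.375×65) = 31.078 kips/bolt; interior L_c = 2.875 − 1.125 = 1.75, R_n = 51.188 kips/bolt. φR_n = 0.75 × (2×31.078 + 4×51.188) = 200.2 kips.
Tension yield (gross): A_g = 10.1875×0.375 = 3.8203 in². φR_n = 0.90 × 50 × 3.8203 = 171.9 kips.
Block shear: shear path 2×[1.625+2×2.875] = 2×7.375 in, A_gv = 5.5313, A_nv = 2×(7.375 − 2.5×1.1875)×0.375 = 3.3047 in²; tension across gage: (3.3125 − 1×1.1875)×0.375 = 0.79688 in². R_n = min(0.6×65×3.3047, 0.6×50×5.5313) + 1.0×65×0.79688 = min(128.88, 165.94) + 51.797 = 180.68 kips. φR_n = 0.75 × 180.68 = 135.5 kips.
Governing: min(190.9, 200.2, 171.9, 135.5) = 135.5 kips → block shear.

135.5 kips (block shear governs)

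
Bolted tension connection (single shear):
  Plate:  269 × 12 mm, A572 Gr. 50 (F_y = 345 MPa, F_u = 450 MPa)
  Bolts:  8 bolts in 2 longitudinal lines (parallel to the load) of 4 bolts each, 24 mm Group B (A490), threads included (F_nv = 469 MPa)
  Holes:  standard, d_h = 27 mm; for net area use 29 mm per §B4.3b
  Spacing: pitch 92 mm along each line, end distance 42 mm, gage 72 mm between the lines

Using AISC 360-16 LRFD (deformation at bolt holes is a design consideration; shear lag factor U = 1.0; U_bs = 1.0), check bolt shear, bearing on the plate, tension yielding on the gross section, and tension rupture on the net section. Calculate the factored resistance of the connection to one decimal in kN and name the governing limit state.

854.6 kN (net-section rupture governs)

Bolt shear: A_b = π(24)²/4 = 452.39 mm². φR_n = 0.75 × 469 × 452.39 × 8 × 1 = 1273.0 kN.
Bearing (12 mm plate, F_u = 450 MPa): end bolts L_c = 42 − 27/2 = 28.5, R_n = min(1.2×28.5×12×450, 2.4×24×12×450) = 184.68 kN/bolt; interior L_c = 92 − 27 = 65, R_n = 311.04 kN/bolt. φR_n = 0.75 × (2×184.68 + 6×311.04) = 1676.7 kN.
Tension yield (gross): A_g = 269×12 = 3228 mm². φR_n = 0.90 × 345 × 3228 = 1002.3 kN.
Tension rupture (net): A_n = (269 − 2×29)×12 = 2532 mm² (U = 1.0, A_e = A_n). φR_n = 0.75 × 450 × 2532 = 854.6 kN.
Governing: min(1273.0, 1676.7, 1002.3, 854.6) = 854.6 kN → net-section rupture.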